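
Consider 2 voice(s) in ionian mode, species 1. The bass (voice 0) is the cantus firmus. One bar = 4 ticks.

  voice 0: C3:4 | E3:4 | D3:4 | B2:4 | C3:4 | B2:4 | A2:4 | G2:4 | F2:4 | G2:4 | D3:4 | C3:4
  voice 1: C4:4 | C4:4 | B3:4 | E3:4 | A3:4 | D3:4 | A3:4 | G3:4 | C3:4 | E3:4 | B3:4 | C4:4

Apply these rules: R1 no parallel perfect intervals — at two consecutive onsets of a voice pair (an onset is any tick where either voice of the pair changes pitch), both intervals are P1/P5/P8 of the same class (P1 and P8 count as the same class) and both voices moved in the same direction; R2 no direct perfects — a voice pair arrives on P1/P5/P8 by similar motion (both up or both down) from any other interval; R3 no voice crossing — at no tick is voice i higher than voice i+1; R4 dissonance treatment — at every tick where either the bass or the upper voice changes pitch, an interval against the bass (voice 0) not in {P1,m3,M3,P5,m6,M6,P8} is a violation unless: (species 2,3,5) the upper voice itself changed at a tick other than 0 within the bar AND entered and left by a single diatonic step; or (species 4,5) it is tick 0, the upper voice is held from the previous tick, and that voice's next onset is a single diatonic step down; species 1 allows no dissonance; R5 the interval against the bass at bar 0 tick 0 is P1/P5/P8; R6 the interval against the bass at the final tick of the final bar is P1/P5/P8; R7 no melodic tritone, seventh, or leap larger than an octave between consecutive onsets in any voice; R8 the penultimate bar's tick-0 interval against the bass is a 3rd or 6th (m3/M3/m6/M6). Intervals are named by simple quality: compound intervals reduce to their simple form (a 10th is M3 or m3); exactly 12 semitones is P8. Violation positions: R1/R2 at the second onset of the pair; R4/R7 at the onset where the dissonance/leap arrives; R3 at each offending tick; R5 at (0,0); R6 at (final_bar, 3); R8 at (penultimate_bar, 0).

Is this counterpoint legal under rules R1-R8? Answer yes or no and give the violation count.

No (3 violations)

bar 0: v0=C3 v1=C4 (P8)
bar 1: v0=E3 v1=C4 (m6)
bar 2: v0=D3 v1=B3 (M6)
bar 3: v0=B2 v1=E3 (P4)
bar 4: v0=C3 v1=A3 (M6)
bar 5: v0=B2 v1=D3 (m3)
bar 6: v0=A2 v1=A3 (P8)
bar 7: v0=G2 v1=G3 (P8)
bar 8: v0=F2 v1=C3 (P5)
bar 9: v0=G2 v1=E3 (M6)
bar 10: v0=D3 v1=B3 (M6)
bar 11: v0=C3 v1=C4 (P8)
  R4 @ bar3.0: B2/E3 P4 untreated
  R1 @ bar7.0: A2/A3 P8 -> G2/G3 P8 similar
  R2 @ bar8.0: G2/G3 P8 -> F2/C3 P5 similar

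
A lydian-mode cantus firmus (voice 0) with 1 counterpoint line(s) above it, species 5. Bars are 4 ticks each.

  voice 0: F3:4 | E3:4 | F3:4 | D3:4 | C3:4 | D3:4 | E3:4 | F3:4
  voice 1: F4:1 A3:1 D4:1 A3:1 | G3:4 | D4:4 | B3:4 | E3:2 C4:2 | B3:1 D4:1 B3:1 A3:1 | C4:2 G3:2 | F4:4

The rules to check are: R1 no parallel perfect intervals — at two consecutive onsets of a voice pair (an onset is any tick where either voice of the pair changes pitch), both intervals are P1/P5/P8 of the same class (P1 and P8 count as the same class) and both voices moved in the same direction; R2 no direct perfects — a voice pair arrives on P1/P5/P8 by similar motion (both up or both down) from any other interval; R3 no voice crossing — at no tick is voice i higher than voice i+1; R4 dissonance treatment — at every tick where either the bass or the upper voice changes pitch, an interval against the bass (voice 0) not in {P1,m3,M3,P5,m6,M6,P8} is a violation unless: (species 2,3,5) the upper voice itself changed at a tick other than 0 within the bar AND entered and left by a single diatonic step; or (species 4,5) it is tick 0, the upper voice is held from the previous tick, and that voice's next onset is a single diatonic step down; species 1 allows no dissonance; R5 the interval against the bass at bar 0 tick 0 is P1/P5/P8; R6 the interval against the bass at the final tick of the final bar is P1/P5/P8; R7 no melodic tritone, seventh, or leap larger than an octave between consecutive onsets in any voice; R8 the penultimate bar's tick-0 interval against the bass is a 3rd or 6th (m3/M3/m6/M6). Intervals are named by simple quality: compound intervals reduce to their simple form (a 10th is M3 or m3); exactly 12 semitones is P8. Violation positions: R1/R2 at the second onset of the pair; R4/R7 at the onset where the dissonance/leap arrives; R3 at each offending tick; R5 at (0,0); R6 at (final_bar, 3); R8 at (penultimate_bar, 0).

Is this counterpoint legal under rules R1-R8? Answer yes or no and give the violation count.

bar 0: v0=F3 v1=F4 (P8)
bar 1: v0=E3 v1=G3 (m3)
bar 2: v0=F3 v1=D4 (M6)
bar 3: v0=D3 v1=B3 (M6)
bar 4: v0=C3 v1=E3 (M3)
bar 5: v0=D3 v1=B3 (M6)
bar 6: v0=E3 v1=C4 (m6)
bar 7: v0=F3 v1=F4 (P8)
  R2 @ bar7.0: E3/G3 m3 -> F3/F4 P8 similar
  R7 @ bar7.0: G3->F4 leap 10st

No (2 violations)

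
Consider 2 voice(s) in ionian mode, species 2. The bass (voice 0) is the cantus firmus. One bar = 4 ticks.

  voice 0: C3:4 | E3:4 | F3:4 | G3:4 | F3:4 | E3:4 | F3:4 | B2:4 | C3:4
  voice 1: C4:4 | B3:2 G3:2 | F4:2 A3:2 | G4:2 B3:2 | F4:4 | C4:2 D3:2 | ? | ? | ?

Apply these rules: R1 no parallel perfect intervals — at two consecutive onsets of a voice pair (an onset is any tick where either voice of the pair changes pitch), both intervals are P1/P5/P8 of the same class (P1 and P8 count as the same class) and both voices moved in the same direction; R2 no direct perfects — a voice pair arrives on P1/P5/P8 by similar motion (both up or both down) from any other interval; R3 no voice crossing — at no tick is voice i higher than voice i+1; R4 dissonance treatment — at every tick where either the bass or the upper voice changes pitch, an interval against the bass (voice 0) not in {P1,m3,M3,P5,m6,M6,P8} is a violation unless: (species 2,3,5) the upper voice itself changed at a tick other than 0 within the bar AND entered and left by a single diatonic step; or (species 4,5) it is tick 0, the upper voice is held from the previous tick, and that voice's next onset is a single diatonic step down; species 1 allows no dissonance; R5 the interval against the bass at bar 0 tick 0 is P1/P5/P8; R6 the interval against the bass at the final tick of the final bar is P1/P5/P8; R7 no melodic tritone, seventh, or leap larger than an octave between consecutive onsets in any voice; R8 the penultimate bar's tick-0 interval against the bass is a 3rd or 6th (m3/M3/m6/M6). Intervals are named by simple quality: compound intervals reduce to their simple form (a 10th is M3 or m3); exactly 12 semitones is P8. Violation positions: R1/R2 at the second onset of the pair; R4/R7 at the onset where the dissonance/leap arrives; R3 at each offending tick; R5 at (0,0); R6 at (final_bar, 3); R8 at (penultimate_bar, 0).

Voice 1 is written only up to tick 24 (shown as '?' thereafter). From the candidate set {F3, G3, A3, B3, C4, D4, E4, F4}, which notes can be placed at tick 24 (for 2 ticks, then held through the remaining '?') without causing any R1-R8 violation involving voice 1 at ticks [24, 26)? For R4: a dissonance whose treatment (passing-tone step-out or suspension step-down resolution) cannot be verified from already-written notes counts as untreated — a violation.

{A3, D4}

F3: violates R2
G3: violates R4
A3: legal
B3: violates R4
C4: violates R2,R7
D4: legal
E4: violates R4,R7
F4: violates R2,R7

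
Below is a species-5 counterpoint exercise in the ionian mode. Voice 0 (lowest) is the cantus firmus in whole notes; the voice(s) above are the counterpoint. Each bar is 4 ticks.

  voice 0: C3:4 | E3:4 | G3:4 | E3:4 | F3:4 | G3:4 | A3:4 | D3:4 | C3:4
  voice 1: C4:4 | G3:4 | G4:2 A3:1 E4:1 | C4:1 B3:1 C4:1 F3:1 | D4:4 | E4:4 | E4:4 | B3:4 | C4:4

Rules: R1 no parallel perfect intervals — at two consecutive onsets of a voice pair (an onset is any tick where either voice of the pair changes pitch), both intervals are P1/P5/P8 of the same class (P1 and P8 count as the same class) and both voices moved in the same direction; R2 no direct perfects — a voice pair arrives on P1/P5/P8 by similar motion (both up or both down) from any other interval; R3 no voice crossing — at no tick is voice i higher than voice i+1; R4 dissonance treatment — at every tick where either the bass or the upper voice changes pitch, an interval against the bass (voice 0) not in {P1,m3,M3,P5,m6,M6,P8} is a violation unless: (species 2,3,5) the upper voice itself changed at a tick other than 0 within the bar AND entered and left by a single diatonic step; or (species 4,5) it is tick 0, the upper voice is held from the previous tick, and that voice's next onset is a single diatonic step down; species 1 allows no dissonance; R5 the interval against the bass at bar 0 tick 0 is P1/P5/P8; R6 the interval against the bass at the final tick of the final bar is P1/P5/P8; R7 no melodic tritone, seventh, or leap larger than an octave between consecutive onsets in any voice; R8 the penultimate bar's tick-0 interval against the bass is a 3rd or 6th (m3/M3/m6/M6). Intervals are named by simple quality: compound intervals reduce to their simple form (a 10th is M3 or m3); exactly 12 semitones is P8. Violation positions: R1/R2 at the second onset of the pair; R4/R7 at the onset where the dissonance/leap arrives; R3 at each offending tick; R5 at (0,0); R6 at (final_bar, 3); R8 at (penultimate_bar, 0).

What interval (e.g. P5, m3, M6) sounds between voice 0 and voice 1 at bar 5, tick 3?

M6

voice 0=G3 voice 1=E4 -> M6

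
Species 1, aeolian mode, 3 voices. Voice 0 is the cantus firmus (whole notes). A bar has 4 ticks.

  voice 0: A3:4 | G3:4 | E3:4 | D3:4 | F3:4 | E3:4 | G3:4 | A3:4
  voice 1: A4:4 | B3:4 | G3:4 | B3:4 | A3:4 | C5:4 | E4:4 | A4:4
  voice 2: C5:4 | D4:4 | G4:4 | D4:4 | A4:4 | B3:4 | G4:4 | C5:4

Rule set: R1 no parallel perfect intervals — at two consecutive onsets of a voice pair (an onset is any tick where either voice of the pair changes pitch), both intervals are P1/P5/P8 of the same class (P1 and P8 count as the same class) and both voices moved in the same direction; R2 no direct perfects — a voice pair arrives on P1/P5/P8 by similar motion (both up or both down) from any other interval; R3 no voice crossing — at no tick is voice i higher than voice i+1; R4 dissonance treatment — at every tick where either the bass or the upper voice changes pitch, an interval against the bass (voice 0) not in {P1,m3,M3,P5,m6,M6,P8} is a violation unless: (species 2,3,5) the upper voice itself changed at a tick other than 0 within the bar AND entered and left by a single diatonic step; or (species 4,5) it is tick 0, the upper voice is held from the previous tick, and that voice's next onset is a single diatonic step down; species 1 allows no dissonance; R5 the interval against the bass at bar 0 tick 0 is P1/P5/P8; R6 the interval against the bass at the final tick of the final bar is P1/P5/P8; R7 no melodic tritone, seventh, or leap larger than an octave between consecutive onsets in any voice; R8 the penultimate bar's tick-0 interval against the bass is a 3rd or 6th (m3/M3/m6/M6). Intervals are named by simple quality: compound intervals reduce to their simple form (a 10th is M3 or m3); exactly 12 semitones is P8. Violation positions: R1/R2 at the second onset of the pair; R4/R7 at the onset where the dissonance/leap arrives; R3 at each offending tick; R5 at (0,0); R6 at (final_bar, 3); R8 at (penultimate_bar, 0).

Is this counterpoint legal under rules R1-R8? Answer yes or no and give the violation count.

bar 0: v0=A3 v1=A4 v2=C5 (m3)
bar 1: v0=G3 v1=B3 v2=D4 (P5)
bar 2: v0=E3 v1=G3 v2=G4 (m3)
bar 3: v0=D3 v1=B3 v2=D4 (P8)
bar 4: v0=F3 v1=A3 v2=A4 (M3)
bar 5: v0=E3 v1=C5 v2=B3 (P5)
bar 6: v0=G3 v1=E4 v2=G4 (P8)
bar 7: v0=A3 v1=A4 v2=C5 (m3)
  R5 @ bar0.0: opens on m3
  R2 @ bar1.0: A3/C5 m3 -> G3/D4 P5 similar
  R7 @ bar1.0: A4->B3 leap 10st
  R7 @ bar1.0: C5->D4 leap 10st
  R2 @ bar3.0: E3/G4 m3 -> D3/D4 P8 similar
  R2 @ bar5.0: F3/A4 M3 -> E3/B3 P5 similar
  R3 @ bar5.0: C5 above B3
  R7 @ bar5.0: A3->C5 leap 15st
  R7 @ bar5.0: A4->B3 leap 10st
  R3 @ bar5.1: C5 above B3
  R3 @ bar5.2: C5 above B3
  R3 @ bar5.3: C5 above B3
  R2 @ bar6.0: E3/B3 P5 -> G3/G4 P8 similar
  R8 @ bar6.0: penult P8 not 3rd/6th
  R2 @ bar7.0: G3/E4 M6 -> A3/A4 P8 similar
  R6 @ bar7.3: closes on m3

No (16 violations)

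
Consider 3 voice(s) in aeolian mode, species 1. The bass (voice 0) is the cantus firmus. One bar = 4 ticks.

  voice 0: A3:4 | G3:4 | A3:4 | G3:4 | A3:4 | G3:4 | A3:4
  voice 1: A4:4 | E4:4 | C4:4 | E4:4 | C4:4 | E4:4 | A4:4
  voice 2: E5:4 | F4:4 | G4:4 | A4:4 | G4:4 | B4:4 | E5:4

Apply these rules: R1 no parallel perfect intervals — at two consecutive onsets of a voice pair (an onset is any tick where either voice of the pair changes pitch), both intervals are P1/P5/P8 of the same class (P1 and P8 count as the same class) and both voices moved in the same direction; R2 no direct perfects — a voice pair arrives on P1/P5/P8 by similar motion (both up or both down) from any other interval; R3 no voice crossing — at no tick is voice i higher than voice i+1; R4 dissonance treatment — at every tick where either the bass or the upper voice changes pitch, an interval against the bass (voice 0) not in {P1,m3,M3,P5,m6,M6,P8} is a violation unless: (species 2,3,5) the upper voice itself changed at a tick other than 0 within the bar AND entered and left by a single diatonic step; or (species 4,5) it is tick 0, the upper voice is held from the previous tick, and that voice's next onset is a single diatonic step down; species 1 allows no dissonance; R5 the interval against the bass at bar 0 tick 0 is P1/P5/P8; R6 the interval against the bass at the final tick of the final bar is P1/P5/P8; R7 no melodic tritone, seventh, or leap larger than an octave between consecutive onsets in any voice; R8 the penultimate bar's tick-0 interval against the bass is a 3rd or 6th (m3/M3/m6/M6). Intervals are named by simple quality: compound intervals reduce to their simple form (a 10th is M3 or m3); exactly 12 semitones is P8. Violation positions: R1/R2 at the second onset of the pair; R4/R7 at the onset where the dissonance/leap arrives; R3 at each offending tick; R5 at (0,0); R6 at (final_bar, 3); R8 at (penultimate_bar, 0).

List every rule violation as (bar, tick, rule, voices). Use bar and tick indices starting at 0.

bar 0: v0=A3 v1=A4 v2=E5 downbeat P5
bar 1: v0=G3 v1=E4 v2=F4 downbeat m7
bar 2: v0=A3 v1=C4 v2=G4 downbeat m7
bar 3: v0=G3 v1=E4 v2=A4 downbeat M2
bar 4: v0=A3 v1=C4 v2=G4 downbeat m7
bar 5: v0=G3 v1=E4 v2=B4 downbeat M3
bar 6: v0=A3 v1=A4 v2=E5 downbeat P5
  -> R4 @ bar 1 tick 0 v(0, 2): G3/F4 m7 untreated
  -> R7 @ bar 1 tick 0 v(2,): E5->F4 leap 11st
  -> R4 @ bar 2 tick 0 v(0, 2): A3/G4 m7 untreated
  -> R4 @ bar 3 tick 0 v(0, 2): G3/A4 M2 untreated
  -> R2 @ bar 4 tick 0 v(1, 2): E4/A4 P4 -> C4/G4 P5 similar
  -> R4 @ bar 4 tick 0 v(0, 2): A3/G4 m7 untreated
  -> R1 @ bar 5 tick 0 v(1, 2): C4/G4 P5 -> E4/B4 P5 similar
  -> R1 @ bar 6 tick 0 v(1, 2): E4/B4 P5 -> A4/E5 P5 similar
  -> R2 @ bar 6 tick 0 v(0, 1): G3/E4 M6 -> A3/A4 P8 similar
  -> R2 @ bar 6 tick 0 v(0, 2): G3/B4 M3 -> A3/E5 P5 similar

(1, 0, R4, (0, 2))
(1, 0, R7, (2,))
(2, 0, R4, (0, 2))
(3, 0, R4, (0, 2))
(4, 0, R2, (1, 2))
(4, 0, R4, (0, 2))
(5, 0, R1, (1, 2))
(6, 0, R1, (1, 2))
(6, 0, R2, (0, 1))
(6, 0, R2, (0, 2))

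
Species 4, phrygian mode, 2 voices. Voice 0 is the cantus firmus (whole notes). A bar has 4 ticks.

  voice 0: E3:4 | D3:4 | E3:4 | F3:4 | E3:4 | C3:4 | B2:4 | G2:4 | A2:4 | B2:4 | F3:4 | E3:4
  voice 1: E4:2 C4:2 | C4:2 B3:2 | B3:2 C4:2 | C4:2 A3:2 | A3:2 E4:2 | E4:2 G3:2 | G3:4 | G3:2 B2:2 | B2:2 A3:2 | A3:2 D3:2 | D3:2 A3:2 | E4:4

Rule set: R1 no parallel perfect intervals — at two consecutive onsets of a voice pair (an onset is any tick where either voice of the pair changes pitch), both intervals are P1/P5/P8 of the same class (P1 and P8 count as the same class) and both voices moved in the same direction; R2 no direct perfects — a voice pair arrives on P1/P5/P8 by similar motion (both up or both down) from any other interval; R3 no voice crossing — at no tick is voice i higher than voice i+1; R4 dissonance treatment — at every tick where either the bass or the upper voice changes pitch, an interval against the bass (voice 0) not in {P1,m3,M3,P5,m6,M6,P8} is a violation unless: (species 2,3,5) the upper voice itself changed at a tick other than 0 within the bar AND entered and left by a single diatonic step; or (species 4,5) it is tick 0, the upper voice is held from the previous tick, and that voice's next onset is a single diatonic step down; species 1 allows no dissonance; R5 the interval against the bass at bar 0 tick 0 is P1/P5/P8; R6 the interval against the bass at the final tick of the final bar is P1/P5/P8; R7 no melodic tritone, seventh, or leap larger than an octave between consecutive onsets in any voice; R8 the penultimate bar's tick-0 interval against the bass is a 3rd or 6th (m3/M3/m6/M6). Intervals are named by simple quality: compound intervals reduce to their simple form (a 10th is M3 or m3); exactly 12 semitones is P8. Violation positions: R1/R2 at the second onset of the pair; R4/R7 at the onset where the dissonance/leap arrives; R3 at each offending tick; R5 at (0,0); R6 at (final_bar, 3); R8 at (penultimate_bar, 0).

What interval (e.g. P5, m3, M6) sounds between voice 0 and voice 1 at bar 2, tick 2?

voice 0=E3 voice 1=C4 -> m6

m6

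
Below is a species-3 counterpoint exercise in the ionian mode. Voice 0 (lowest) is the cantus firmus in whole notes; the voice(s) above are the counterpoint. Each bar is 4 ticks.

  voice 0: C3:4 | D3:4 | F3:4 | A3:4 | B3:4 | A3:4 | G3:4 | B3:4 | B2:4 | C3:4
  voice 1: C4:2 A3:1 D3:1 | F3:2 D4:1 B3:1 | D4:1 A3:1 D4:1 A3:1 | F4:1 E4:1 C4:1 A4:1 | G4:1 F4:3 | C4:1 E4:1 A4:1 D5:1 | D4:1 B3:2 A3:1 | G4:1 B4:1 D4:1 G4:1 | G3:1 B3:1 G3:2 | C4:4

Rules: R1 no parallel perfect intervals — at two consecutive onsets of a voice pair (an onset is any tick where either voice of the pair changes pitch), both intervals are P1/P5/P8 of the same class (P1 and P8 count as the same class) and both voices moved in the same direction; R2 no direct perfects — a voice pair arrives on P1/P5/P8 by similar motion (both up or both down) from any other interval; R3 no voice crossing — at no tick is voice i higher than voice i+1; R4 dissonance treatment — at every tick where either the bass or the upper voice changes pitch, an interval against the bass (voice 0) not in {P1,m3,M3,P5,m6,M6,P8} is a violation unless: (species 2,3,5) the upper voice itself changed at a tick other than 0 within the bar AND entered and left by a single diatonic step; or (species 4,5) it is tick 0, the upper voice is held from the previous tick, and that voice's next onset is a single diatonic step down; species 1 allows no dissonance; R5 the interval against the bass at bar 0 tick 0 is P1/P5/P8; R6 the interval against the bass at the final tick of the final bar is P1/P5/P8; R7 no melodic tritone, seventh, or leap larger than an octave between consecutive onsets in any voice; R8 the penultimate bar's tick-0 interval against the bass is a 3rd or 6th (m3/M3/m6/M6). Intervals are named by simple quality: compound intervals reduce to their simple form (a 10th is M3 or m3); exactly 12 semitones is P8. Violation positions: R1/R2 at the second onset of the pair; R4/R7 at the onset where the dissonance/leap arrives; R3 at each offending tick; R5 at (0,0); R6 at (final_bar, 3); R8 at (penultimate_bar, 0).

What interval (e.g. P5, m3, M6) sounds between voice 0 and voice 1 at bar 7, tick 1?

P8

voice 0=B3 voice 1=B4 -> P8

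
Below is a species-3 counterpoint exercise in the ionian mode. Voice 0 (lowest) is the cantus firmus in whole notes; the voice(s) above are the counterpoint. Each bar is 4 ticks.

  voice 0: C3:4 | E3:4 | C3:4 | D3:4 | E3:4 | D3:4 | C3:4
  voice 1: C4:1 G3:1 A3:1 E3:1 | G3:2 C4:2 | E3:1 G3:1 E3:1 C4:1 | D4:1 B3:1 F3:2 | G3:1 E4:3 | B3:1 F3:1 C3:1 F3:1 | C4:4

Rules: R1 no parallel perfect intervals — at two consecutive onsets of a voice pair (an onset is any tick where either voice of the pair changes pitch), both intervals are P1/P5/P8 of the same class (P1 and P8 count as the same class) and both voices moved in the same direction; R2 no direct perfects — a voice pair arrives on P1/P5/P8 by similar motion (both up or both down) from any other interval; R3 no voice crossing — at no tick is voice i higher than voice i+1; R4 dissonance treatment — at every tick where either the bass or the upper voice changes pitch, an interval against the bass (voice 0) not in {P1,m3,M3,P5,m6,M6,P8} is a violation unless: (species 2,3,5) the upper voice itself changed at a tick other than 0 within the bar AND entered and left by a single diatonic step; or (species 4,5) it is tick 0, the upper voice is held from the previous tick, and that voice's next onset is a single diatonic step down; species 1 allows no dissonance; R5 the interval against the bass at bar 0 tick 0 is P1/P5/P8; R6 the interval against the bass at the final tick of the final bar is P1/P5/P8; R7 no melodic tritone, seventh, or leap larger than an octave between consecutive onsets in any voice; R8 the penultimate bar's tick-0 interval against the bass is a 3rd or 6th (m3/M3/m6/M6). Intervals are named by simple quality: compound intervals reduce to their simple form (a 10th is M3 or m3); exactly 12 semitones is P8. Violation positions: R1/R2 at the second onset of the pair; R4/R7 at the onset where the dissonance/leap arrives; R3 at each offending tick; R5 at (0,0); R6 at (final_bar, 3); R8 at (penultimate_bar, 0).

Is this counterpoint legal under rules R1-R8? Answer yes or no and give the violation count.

bar 0: v0=C3 v1=C4 (P8)
bar 1: v0=E3 v1=G3 (m3)
bar 2: v0=C3 v1=E3 (M3)
bar 3: v0=D3 v1=D4 (P8)
bar 4: v0=E3 v1=G3 (m3)
bar 5: v0=D3 v1=B3 (M6)
bar 6: v0=C3 v1=C4 (P8)
  R1 @ bar3.0: C3/C4 P8 -> D3/D4 P8 similar
  R7 @ bar3.2: B3->F3 leap 6st
  R7 @ bar5.1: B3->F3 leap 6st
  R3 @ bar5.2: D3 above C3
  R4 @ bar5.2: D3/C3 M2 untreated

No (5 violations)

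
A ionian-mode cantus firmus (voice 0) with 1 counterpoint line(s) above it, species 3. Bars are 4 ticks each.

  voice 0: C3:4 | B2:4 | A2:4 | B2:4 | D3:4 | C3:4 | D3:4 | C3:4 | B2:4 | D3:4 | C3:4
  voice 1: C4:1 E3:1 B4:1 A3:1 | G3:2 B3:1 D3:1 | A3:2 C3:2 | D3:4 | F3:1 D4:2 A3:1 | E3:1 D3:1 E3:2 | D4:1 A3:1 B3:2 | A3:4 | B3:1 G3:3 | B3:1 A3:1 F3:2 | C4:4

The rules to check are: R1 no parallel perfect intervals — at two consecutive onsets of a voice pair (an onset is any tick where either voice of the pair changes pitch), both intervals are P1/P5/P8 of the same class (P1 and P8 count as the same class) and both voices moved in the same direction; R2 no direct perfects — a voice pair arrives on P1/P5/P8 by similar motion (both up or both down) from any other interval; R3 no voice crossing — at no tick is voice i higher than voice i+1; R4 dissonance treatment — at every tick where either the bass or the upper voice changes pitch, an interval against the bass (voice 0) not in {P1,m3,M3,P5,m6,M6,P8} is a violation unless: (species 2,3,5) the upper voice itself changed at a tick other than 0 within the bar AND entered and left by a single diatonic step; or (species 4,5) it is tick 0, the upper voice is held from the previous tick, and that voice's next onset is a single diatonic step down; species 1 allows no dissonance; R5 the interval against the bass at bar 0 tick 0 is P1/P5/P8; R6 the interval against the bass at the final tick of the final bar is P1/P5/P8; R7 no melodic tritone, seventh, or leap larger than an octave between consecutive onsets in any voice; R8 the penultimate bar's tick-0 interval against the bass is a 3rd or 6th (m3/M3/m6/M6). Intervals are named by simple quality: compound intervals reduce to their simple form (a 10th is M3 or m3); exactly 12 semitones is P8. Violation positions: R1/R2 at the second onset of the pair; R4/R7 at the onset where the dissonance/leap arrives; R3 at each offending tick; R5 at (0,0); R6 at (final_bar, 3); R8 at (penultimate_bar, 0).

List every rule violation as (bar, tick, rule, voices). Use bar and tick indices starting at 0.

bar 0: v0=C3 v1=C4 downbeat P8
bar 1: v0=B2 v1=G3 downbeat m6
bar 2: v0=A2 v1=A3 downbeat P8
bar 3: v0=B2 v1=D3 downbeat m3
bar 4: v0=D3 v1=F3 downbeat m3
bar 5: v0=C3 v1=E3 downbeat M3
bar 6: v0=D3 v1=D4 downbeat P8
bar 7: v0=C3 v1=A3 downbeat M6
bar 8: v0=B2 v1=B3 downbeat P8
bar 9: v0=D3 v1=B3 downbeat M6
bar 10: v0=C3 v1=C4 downbeat P8
  -> R4 @ bar 0 tick 2 v(0, 1): C3/B4 M7 untreated
  -> R7 @ bar 0 tick 2 v(1,): E3->B4 leap 19st
  -> R7 @ bar 0 tick 3 v(1,): B4->A3 leap 14st
  -> R2 @ bar 6 tick 0 v(0, 1): C3/E3 M3 -> D3/D4 P8 similar
  -> R7 @ bar 6 tick 0 v(1,): E3->D4 leap 10st

(0, 2, R4, (0, 1))
(0, 2, R7, (1,))
(0, 3, R7, (1,))
(6, 0, R2, (0, 1))
(6, 0, R7, (1,))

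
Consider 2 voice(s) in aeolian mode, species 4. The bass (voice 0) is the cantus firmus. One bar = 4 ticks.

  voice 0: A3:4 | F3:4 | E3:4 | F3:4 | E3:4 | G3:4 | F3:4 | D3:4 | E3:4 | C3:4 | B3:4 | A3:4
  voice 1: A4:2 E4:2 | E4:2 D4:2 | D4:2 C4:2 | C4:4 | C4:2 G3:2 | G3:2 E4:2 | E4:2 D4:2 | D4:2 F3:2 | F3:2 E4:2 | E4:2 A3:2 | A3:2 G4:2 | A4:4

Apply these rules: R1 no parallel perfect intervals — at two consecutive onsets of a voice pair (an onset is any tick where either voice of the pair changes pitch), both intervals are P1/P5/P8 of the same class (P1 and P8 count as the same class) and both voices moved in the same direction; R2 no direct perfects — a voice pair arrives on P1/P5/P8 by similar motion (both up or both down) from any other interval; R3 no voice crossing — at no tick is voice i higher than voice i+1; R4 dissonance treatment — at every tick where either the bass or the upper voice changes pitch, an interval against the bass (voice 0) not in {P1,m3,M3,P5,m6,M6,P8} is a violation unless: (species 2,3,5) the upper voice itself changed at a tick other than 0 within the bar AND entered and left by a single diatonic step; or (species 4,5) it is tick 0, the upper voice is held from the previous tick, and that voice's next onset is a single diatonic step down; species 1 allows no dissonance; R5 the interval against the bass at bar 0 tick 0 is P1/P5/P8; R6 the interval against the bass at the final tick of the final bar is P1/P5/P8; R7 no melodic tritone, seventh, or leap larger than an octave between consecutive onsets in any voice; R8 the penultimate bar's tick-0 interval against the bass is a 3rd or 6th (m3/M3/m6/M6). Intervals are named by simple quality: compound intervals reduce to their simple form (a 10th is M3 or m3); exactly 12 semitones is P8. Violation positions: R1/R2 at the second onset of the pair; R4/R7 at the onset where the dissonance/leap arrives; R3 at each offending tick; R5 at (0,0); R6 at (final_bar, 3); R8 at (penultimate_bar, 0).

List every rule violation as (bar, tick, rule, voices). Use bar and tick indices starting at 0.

(8, 0, R4, (0, 1))
(8, 2, R7, (1,))
(10, 0, R3, (0, 1))
(10, 0, R4, (0, 1))
(10, 0, R7, (0,))
(10, 0, R8, (0, 1))
(10, 1, R3, (0, 1))
(10, 2, R7, (1,))

bar 0: v0=A3 v1=A4 downbeat P8
bar 1: v0=F3 v1=E4 downbeat M7
bar 2: v0=E3 v1=D4 downbeat m7
bar 3: v0=F3 v1=C4 downbeat P5
bar 4: v0=E3 v1=C4 downbeat m6
bar 5: v0=G3 v1=G3 downbeat P1
bar 6: v0=F3 v1=E4 downbeat M7
bar 7: v0=D3 v1=D4 downbeat P8
bar 8: v0=E3 v1=F3 downbeat m2
bar 9: v0=C3 v1=E4 downbeat M3
bar 10: v0=B3 v1=A3 downbeat M2
bar 11: v0=A3 v1=A4 downbeat P8
  -> R4 @ bar 8 tick 0 v(0, 1): E3/F3 m2 untreated
  -> R7 @ bar 8 tick 2 v(1,): F3->E4 leap 11st
  -> R3 @ bar 10 tick 0 v(0, 1): B3 above A3
  -> R4 @ bar 10 tick 0 v(0, 1): B3/A3 M2 untreated
  -> R7 @ bar 10 tick 0 v(0,): C3->B3 leap 11st
  -> R8 @ bar 10 tick 0 v(0, 1): penult M2 not 3rd/6th
  -> R3 @ bar 10 tick 1 v(0, 1): B3 above A3
  -> R7 @ bar 10 tick 2 v(1,): A3->G4 leap 10st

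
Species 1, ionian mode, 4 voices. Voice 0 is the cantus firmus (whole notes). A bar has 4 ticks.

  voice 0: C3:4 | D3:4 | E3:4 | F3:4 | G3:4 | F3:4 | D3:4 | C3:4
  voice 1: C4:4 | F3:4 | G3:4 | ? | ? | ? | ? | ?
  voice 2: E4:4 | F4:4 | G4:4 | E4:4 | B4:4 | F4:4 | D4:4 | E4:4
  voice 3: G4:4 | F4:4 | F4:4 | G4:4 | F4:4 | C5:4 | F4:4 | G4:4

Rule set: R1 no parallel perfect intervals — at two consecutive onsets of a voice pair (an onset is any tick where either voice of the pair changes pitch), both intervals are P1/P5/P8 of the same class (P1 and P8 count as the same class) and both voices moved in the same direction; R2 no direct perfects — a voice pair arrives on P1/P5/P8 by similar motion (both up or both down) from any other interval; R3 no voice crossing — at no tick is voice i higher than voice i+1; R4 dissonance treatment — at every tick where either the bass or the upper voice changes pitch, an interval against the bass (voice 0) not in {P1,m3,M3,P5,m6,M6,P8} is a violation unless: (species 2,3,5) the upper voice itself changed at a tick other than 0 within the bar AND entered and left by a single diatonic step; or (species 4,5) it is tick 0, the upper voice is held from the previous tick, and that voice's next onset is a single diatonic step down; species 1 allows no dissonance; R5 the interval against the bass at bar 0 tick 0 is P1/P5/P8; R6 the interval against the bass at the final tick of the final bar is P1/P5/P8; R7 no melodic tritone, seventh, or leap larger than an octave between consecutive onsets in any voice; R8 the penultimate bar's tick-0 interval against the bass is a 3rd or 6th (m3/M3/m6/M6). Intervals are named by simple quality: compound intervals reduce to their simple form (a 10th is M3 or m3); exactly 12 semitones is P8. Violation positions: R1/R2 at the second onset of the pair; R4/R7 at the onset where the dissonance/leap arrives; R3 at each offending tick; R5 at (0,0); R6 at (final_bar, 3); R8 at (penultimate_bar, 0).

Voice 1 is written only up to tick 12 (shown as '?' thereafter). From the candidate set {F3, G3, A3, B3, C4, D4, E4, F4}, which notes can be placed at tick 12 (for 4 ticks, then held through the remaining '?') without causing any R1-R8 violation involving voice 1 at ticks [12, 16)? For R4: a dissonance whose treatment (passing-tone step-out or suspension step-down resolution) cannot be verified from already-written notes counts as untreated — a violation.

{A3, D4, F3}

F3: legal
G3: violates R4
A3: legal
B3: violates R4
C4: violates R2
D4: legal
E4: violates R4
F4: violates R2,R3,R7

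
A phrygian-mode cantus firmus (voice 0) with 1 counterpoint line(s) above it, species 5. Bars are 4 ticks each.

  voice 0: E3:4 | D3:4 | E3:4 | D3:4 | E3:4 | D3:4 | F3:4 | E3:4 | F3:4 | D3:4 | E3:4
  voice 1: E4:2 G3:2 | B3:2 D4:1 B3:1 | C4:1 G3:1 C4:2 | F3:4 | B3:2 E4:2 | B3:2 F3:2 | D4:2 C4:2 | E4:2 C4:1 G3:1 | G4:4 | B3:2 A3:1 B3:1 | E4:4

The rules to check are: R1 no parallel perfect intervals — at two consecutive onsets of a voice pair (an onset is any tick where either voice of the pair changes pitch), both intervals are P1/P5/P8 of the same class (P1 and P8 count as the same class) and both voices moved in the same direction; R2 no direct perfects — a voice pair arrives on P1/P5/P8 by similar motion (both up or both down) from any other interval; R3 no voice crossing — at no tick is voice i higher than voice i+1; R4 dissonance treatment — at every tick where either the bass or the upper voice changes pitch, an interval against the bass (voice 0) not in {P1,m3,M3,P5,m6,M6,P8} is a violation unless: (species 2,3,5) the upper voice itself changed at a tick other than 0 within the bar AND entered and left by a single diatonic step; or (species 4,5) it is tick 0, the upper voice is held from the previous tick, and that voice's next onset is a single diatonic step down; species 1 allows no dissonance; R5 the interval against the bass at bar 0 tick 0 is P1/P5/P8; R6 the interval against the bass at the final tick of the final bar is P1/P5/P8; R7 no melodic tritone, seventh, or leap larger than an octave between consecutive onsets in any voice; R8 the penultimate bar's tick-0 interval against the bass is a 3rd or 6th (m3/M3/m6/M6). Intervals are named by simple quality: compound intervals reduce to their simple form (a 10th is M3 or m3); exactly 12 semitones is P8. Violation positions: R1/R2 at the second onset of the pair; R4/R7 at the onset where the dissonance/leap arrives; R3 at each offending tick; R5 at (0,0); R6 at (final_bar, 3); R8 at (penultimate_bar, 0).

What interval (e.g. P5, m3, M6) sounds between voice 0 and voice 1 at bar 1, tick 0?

M6

voice 0=D3 voice 1=B3 -> M6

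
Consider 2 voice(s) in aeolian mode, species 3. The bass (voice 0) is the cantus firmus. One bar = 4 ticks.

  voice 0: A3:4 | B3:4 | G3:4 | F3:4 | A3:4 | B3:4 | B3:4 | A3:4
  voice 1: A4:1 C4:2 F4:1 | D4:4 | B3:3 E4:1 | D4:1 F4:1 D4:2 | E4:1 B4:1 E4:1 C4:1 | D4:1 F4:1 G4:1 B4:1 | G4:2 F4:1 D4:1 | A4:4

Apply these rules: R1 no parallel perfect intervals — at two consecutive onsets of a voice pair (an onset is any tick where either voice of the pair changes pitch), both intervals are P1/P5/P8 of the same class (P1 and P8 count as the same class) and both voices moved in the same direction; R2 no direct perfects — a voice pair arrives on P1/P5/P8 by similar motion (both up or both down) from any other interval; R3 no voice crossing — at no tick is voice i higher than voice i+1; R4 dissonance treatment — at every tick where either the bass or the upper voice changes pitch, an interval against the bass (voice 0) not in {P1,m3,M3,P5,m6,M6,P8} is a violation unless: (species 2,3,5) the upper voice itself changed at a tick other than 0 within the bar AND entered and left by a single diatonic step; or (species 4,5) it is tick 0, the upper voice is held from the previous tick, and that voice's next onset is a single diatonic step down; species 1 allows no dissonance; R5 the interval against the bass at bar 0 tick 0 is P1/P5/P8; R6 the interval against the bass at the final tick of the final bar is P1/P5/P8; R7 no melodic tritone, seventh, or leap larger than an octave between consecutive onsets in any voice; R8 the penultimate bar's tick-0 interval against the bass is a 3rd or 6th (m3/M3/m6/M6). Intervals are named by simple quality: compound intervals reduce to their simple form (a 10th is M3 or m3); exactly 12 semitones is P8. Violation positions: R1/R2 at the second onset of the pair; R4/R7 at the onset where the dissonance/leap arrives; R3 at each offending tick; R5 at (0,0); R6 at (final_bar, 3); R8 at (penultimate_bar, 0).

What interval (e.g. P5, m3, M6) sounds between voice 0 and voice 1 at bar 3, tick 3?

voice 0=F3 voice 1=D4 -> M6

M6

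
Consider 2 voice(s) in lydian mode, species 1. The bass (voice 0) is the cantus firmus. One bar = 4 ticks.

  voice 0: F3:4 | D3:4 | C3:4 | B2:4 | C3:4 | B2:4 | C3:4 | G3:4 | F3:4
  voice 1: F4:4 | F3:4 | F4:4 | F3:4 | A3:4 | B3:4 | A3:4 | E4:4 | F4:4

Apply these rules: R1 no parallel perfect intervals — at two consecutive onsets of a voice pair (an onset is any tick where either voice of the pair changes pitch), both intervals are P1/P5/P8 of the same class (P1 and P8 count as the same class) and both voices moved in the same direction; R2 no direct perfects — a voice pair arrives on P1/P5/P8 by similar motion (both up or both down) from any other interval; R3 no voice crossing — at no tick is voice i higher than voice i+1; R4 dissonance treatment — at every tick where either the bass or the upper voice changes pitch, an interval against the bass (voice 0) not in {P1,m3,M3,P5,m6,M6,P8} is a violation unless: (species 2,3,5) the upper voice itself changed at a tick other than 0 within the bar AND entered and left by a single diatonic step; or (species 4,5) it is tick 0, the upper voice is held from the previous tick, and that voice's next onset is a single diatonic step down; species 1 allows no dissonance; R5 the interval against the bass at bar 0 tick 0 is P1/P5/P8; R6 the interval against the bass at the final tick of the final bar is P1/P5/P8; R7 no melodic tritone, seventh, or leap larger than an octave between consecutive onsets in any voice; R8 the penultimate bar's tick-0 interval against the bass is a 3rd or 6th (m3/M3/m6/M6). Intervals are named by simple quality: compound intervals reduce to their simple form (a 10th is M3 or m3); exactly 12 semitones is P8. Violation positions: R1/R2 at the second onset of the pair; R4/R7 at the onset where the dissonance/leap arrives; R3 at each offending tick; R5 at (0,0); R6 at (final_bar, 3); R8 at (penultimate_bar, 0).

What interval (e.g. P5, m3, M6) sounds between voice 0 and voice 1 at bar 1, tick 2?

voice 0=D3 voice 1=F3 -> m3

m3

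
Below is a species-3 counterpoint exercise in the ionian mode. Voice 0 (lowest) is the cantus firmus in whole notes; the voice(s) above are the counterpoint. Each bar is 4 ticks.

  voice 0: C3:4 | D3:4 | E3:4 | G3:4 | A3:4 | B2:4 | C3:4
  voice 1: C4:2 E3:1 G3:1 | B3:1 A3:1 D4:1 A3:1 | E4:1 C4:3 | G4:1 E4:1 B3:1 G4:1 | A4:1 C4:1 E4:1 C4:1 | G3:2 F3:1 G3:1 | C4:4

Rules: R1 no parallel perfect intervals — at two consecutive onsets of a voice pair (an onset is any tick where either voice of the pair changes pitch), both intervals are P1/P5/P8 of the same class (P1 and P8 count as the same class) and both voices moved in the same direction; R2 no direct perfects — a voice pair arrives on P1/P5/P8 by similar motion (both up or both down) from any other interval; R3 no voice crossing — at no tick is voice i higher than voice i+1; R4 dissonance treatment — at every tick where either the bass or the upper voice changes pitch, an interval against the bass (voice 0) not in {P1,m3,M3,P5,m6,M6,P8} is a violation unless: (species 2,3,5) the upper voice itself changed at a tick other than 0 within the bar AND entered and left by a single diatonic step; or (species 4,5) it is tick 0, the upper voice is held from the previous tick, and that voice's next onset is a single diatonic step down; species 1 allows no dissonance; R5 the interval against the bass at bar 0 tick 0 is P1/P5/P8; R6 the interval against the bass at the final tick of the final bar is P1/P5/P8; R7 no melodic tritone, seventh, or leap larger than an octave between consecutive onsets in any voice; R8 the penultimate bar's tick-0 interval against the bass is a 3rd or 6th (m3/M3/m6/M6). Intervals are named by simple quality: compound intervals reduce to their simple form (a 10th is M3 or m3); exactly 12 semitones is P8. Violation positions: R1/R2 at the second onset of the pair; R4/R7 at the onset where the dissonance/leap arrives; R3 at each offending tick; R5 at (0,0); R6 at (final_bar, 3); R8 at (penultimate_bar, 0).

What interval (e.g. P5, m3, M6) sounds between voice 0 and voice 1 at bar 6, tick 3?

P8

voice 0=C3 voice 1=C4 -> P8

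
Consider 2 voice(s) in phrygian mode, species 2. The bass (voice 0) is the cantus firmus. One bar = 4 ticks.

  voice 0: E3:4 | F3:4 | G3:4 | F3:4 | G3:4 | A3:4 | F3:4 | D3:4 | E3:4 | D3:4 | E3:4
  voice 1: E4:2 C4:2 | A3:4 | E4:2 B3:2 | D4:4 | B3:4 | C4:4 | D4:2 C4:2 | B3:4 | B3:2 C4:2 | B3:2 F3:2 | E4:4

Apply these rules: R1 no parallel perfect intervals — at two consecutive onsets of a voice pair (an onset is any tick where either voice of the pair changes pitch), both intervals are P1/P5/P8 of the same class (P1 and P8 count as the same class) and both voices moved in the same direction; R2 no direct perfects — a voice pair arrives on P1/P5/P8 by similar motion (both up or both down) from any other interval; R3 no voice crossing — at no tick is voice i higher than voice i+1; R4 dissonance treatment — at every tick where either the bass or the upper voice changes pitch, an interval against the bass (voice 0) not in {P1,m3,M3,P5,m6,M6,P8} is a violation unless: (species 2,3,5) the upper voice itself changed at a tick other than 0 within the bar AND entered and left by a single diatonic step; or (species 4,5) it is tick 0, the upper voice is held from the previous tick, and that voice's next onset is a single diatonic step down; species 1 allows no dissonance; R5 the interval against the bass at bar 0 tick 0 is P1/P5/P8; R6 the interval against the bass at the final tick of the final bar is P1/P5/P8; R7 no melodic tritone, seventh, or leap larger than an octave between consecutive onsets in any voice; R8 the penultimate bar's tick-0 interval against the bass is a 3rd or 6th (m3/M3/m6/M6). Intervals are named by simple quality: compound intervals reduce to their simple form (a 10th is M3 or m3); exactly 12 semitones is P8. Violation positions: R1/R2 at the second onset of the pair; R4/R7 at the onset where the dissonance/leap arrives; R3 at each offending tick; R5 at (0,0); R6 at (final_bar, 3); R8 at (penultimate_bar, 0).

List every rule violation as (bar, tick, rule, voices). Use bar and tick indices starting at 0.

(9, 2, R7, (1,))
(10, 0, R2, (0, 1))
(10, 0, R7, (1,))

bar 0: v0=E3 v1=E4 downbeat P8
bar 1: v0=F3 v1=A3 downbeat M3
bar 2: v0=G3 v1=E4 downbeat M6
bar 3: v0=F3 v1=D4 downbeat M6
bar 4: v0=G3 v1=B3 downbeat M3
bar 5: v0=A3 v1=C4 downbeat m3
bar 6: v0=F3 v1=D4 downbeat M6
bar 7: v0=D3 v1=B3 downbeat M6
bar 8: v0=E3 v1=B3 downbeat P5
bar 9: v0=D3 v1=B3 downbeat M6
bar 10: v0=E3 v1=E4 downbeat P8
  -> R7 @ bar 9 tick 2 v(1,): B3->F3 leap 6st
  -> R2 @ bar 10 tick 0 v(0, 1): D3/F3 m3 -> E3/E4 P8 similar
  -> R7 @ bar 10 tick 0 v(1,): F3->E4 leap 11st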